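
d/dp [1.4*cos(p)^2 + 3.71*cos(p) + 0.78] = -(2.8*cos(p) + 3.71)*sin(p)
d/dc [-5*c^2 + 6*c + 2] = 6 - 10*c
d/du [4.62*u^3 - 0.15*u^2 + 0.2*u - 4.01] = 13.86*u^2 - 0.3*u + 0.2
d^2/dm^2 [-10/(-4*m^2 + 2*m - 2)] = 10*(-4*m^2 + 2*m + (4*m - 1)^2 - 2)/(2*m^2 - m + 1)^3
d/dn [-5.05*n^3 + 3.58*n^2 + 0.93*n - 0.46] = -15.15*n^2 + 7.16*n + 0.93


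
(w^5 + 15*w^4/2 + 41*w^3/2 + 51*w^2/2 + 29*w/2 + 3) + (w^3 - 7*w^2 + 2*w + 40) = w^5 + 15*w^4/2 + 43*w^3/2 + 37*w^2/2 + 33*w/2 + 43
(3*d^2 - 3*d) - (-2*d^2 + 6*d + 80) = 5*d^2 - 9*d - 80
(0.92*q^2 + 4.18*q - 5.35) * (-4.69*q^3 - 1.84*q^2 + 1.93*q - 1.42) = -4.3148*q^5 - 21.297*q^4 + 19.1759*q^3 + 16.605*q^2 - 16.2611*q + 7.597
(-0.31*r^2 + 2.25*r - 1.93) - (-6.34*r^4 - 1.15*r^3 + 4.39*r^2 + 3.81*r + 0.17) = 6.34*r^4 + 1.15*r^3 - 4.7*r^2 - 1.56*r - 2.1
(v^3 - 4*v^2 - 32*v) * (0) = 0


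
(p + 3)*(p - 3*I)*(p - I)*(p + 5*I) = p^4 + 3*p^3 + I*p^3 + 17*p^2 + 3*I*p^2 + 51*p - 15*I*p - 45*I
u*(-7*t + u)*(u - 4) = -7*t*u^2 + 28*t*u + u^3 - 4*u^2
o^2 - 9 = (o - 3)*(o + 3)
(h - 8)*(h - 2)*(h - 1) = h^3 - 11*h^2 + 26*h - 16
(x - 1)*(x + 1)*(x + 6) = x^3 + 6*x^2 - x - 6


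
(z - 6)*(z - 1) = z^2 - 7*z + 6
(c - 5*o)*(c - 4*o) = c^2 - 9*c*o + 20*o^2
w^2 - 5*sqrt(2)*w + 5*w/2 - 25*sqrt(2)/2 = (w + 5/2)*(w - 5*sqrt(2))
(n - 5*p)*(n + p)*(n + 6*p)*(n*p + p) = n^4*p + 2*n^3*p^2 + n^3*p - 29*n^2*p^3 + 2*n^2*p^2 - 30*n*p^4 - 29*n*p^3 - 30*p^4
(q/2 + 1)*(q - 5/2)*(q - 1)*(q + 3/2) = q^4/2 - 27*q^2/8 - 7*q/8 + 15/4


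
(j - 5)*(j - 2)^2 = j^3 - 9*j^2 + 24*j - 20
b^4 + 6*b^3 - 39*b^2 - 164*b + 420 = (b - 5)*(b - 2)*(b + 6)*(b + 7)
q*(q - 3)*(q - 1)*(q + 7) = q^4 + 3*q^3 - 25*q^2 + 21*q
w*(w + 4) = w^2 + 4*w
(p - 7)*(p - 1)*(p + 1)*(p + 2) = p^4 - 5*p^3 - 15*p^2 + 5*p + 14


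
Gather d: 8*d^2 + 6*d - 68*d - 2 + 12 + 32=8*d^2 - 62*d + 42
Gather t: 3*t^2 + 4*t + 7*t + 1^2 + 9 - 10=3*t^2 + 11*t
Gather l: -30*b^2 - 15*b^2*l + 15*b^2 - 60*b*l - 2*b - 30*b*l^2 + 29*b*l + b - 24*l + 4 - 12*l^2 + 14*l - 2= -15*b^2 - b + l^2*(-30*b - 12) + l*(-15*b^2 - 31*b - 10) + 2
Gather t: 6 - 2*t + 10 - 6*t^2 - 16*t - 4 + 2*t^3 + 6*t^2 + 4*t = 2*t^3 - 14*t + 12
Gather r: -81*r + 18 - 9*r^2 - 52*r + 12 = -9*r^2 - 133*r + 30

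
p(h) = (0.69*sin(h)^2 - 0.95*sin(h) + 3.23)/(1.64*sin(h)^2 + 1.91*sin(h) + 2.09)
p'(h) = (-3.28*sin(h)*cos(h) - 1.91*cos(h))*(0.69*sin(h)^2 - 0.95*sin(h) + 3.23)/(1.64*sin(h)^2 + 1.91*sin(h) + 2.09)^2 + (1.38*sin(h)*cos(h) - 0.95*cos(h))/(1.64*sin(h)^2 + 1.91*sin(h) + 2.09)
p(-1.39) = 2.69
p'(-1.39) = 0.12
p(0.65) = 0.76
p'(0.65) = -0.63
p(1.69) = 0.53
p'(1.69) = 0.05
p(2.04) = 0.58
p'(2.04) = 0.22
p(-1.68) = 2.68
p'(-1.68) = -0.08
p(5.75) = 2.52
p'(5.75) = -1.26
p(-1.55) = 2.68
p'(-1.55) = 0.02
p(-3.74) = 0.79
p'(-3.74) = 0.70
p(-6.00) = 1.10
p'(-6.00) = -1.28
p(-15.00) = 2.69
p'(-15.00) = 0.62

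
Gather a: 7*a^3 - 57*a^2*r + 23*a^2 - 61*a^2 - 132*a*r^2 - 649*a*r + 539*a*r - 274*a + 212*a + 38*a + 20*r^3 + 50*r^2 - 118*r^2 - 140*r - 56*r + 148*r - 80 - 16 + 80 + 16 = 7*a^3 + a^2*(-57*r - 38) + a*(-132*r^2 - 110*r - 24) + 20*r^3 - 68*r^2 - 48*r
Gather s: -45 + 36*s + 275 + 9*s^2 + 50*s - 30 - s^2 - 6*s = 8*s^2 + 80*s + 200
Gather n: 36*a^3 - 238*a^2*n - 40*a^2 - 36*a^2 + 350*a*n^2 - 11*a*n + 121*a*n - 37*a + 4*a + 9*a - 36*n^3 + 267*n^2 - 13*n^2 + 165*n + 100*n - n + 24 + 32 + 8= 36*a^3 - 76*a^2 - 24*a - 36*n^3 + n^2*(350*a + 254) + n*(-238*a^2 + 110*a + 264) + 64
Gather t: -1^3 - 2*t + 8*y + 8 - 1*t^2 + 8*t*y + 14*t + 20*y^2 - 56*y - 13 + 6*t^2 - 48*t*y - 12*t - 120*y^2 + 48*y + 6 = 5*t^2 - 40*t*y - 100*y^2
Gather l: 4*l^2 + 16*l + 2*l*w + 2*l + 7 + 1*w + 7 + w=4*l^2 + l*(2*w + 18) + 2*w + 14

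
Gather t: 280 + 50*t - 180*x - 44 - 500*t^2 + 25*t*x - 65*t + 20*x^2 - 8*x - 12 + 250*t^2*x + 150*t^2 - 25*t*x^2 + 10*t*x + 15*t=t^2*(250*x - 350) + t*(-25*x^2 + 35*x) + 20*x^2 - 188*x + 224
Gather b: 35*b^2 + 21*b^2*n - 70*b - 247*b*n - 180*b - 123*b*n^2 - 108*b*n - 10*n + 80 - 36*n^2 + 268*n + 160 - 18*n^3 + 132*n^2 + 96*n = b^2*(21*n + 35) + b*(-123*n^2 - 355*n - 250) - 18*n^3 + 96*n^2 + 354*n + 240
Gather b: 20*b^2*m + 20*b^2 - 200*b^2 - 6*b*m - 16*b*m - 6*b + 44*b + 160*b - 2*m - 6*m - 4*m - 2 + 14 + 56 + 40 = b^2*(20*m - 180) + b*(198 - 22*m) - 12*m + 108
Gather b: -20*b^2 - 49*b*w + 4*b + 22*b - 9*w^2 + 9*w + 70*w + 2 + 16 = -20*b^2 + b*(26 - 49*w) - 9*w^2 + 79*w + 18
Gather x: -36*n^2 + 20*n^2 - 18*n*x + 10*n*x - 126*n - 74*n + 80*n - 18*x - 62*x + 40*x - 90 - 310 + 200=-16*n^2 - 120*n + x*(-8*n - 40) - 200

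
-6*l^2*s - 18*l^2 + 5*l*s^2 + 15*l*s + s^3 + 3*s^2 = (-l + s)*(6*l + s)*(s + 3)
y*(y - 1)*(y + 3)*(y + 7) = y^4 + 9*y^3 + 11*y^2 - 21*y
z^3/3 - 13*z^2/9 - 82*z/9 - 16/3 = (z/3 + 1)*(z - 8)*(z + 2/3)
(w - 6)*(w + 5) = w^2 - w - 30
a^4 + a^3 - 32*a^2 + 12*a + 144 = (a - 4)*(a - 3)*(a + 2)*(a + 6)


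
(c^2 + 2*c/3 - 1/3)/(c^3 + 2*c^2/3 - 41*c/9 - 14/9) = 3*(3*c^2 + 2*c - 1)/(9*c^3 + 6*c^2 - 41*c - 14)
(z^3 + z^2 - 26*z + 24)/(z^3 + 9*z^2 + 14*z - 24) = (z - 4)/(z + 4)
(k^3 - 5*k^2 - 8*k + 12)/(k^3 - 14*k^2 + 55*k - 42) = (k + 2)/(k - 7)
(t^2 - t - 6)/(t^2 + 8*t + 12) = (t - 3)/(t + 6)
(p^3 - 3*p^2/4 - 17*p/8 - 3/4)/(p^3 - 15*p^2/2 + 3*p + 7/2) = (4*p^2 - 5*p - 6)/(4*(p^2 - 8*p + 7))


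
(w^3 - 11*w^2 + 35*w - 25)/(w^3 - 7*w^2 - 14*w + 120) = (w^2 - 6*w + 5)/(w^2 - 2*w - 24)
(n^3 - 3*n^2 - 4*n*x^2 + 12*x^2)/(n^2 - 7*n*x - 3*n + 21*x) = (-n^2 + 4*x^2)/(-n + 7*x)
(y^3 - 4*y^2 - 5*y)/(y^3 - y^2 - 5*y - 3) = y*(y - 5)/(y^2 - 2*y - 3)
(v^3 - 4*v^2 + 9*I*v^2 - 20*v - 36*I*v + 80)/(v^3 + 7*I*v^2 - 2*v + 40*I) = (v - 4)/(v - 2*I)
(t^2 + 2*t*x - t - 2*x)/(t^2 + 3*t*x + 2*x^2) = (t - 1)/(t + x)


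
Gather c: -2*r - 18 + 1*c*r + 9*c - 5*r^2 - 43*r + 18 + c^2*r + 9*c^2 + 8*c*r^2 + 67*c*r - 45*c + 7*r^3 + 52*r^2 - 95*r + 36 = c^2*(r + 9) + c*(8*r^2 + 68*r - 36) + 7*r^3 + 47*r^2 - 140*r + 36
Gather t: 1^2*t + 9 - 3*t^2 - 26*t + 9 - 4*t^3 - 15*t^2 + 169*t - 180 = -4*t^3 - 18*t^2 + 144*t - 162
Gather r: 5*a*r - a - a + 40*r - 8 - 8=-2*a + r*(5*a + 40) - 16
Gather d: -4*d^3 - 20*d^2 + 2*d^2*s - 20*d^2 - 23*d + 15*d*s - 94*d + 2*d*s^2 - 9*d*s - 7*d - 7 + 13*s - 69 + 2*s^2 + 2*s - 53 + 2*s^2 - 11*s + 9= -4*d^3 + d^2*(2*s - 40) + d*(2*s^2 + 6*s - 124) + 4*s^2 + 4*s - 120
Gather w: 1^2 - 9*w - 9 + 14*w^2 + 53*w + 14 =14*w^2 + 44*w + 6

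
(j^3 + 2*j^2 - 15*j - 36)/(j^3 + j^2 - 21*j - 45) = (j - 4)/(j - 5)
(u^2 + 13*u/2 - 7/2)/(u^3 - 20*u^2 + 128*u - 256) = (2*u^2 + 13*u - 7)/(2*(u^3 - 20*u^2 + 128*u - 256))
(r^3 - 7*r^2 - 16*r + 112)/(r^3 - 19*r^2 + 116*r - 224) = (r + 4)/(r - 8)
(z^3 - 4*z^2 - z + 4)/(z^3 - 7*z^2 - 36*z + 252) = (z^3 - 4*z^2 - z + 4)/(z^3 - 7*z^2 - 36*z + 252)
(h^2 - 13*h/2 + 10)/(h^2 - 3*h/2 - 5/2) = (h - 4)/(h + 1)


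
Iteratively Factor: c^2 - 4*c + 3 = (c - 1)*(c - 3)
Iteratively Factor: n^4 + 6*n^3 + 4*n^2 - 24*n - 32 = (n + 4)*(n^3 + 2*n^2 - 4*n - 8) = (n - 2)*(n + 4)*(n^2 + 4*n + 4) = (n - 2)*(n + 2)*(n + 4)*(n + 2)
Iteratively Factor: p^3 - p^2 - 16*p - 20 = (p + 2)*(p^2 - 3*p - 10) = (p + 2)^2*(p - 5)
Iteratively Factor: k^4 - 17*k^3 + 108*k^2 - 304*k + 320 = (k - 4)*(k^3 - 13*k^2 + 56*k - 80) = (k - 4)^2*(k^2 - 9*k + 20) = (k - 5)*(k - 4)^2*(k - 4)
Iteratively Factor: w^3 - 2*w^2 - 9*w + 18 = (w + 3)*(w^2 - 5*w + 6) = (w - 3)*(w + 3)*(w - 2)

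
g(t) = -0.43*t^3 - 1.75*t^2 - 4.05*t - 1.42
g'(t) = -1.29*t^2 - 3.5*t - 4.05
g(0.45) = -3.64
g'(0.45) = -5.89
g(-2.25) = 3.73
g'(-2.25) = -2.71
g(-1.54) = 2.24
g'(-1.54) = -1.72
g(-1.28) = 1.80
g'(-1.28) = -1.68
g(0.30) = -2.80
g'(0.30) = -5.22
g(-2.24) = 3.70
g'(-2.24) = -2.68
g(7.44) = -305.51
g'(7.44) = -101.50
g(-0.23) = -0.58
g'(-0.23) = -3.31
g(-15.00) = 1116.83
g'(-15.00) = -241.80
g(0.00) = -1.42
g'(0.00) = -4.05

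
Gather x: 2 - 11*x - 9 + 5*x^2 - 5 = 5*x^2 - 11*x - 12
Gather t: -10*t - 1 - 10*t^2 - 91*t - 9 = -10*t^2 - 101*t - 10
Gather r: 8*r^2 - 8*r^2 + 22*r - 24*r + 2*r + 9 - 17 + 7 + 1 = 0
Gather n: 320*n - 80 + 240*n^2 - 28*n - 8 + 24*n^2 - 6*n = 264*n^2 + 286*n - 88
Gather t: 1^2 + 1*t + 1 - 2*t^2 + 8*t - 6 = -2*t^2 + 9*t - 4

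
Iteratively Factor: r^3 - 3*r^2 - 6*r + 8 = (r + 2)*(r^2 - 5*r + 4) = (r - 4)*(r + 2)*(r - 1)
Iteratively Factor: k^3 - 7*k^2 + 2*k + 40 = (k - 5)*(k^2 - 2*k - 8) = (k - 5)*(k - 4)*(k + 2)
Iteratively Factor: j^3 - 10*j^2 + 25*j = (j - 5)*(j^2 - 5*j) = (j - 5)^2*(j)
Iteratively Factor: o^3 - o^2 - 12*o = (o - 4)*(o^2 + 3*o) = (o - 4)*(o + 3)*(o)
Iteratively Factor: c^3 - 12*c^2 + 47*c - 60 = (c - 3)*(c^2 - 9*c + 20) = (c - 5)*(c - 3)*(c - 4)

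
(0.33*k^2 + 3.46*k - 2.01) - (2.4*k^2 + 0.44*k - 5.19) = -2.07*k^2 + 3.02*k + 3.18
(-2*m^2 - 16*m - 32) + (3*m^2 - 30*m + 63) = m^2 - 46*m + 31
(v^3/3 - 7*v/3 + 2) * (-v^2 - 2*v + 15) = -v^5/3 - 2*v^4/3 + 22*v^3/3 + 8*v^2/3 - 39*v + 30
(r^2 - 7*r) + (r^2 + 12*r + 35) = 2*r^2 + 5*r + 35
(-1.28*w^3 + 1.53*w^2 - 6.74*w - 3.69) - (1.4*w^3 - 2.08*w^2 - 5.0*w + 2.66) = -2.68*w^3 + 3.61*w^2 - 1.74*w - 6.35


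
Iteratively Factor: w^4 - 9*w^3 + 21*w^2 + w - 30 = (w - 5)*(w^3 - 4*w^2 + w + 6) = (w - 5)*(w - 3)*(w^2 - w - 2) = (w - 5)*(w - 3)*(w - 2)*(w + 1)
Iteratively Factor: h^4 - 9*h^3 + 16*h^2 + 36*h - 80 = (h + 2)*(h^3 - 11*h^2 + 38*h - 40) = (h - 5)*(h + 2)*(h^2 - 6*h + 8) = (h - 5)*(h - 4)*(h + 2)*(h - 2)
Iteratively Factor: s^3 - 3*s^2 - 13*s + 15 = (s - 5)*(s^2 + 2*s - 3) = (s - 5)*(s - 1)*(s + 3)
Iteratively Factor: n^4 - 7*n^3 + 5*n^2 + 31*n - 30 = (n - 3)*(n^3 - 4*n^2 - 7*n + 10) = (n - 5)*(n - 3)*(n^2 + n - 2) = (n - 5)*(n - 3)*(n - 1)*(n + 2)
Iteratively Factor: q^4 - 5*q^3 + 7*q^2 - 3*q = (q - 3)*(q^3 - 2*q^2 + q) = q*(q - 3)*(q^2 - 2*q + 1) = q*(q - 3)*(q - 1)*(q - 1)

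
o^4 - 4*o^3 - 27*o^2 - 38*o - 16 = (o - 8)*(o + 1)^2*(o + 2)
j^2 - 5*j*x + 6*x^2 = (j - 3*x)*(j - 2*x)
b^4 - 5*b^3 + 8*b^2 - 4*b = b*(b - 2)^2*(b - 1)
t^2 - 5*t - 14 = (t - 7)*(t + 2)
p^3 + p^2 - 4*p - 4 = (p - 2)*(p + 1)*(p + 2)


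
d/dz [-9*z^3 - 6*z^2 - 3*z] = -27*z^2 - 12*z - 3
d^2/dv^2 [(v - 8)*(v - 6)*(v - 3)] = 6*v - 34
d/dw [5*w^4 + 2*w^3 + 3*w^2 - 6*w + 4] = 20*w^3 + 6*w^2 + 6*w - 6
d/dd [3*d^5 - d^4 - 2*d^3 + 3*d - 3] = 15*d^4 - 4*d^3 - 6*d^2 + 3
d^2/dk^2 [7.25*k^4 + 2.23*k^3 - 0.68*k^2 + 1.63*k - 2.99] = 87.0*k^2 + 13.38*k - 1.36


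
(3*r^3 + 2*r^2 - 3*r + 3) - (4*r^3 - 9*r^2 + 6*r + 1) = -r^3 + 11*r^2 - 9*r + 2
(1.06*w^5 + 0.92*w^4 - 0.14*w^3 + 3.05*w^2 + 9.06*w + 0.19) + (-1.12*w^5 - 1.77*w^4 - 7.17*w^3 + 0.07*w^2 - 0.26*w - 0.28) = -0.0600000000000001*w^5 - 0.85*w^4 - 7.31*w^3 + 3.12*w^2 + 8.8*w - 0.09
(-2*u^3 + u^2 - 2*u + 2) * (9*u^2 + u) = -18*u^5 + 7*u^4 - 17*u^3 + 16*u^2 + 2*u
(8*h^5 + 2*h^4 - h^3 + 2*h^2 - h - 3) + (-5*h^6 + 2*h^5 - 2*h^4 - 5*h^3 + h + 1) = -5*h^6 + 10*h^5 - 6*h^3 + 2*h^2 - 2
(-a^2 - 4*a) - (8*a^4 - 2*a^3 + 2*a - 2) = -8*a^4 + 2*a^3 - a^2 - 6*a + 2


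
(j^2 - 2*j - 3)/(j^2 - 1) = (j - 3)/(j - 1)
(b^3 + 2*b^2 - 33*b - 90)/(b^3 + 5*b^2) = 1 - 3/b - 18/b^2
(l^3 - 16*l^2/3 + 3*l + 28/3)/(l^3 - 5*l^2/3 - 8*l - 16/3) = (3*l - 7)/(3*l + 4)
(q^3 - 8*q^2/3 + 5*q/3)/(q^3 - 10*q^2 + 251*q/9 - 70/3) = 3*q*(q - 1)/(3*q^2 - 25*q + 42)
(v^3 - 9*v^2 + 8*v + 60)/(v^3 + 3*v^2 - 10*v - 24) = (v^2 - 11*v + 30)/(v^2 + v - 12)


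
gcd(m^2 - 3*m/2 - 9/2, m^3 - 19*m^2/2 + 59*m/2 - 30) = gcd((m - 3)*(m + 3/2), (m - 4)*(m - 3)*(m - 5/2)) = m - 3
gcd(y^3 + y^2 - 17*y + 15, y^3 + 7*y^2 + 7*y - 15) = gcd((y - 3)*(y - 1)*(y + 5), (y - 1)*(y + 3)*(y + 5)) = y^2 + 4*y - 5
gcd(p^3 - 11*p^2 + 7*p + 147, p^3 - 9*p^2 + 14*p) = p - 7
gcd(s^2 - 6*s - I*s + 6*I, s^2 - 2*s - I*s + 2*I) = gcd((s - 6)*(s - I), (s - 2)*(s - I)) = s - I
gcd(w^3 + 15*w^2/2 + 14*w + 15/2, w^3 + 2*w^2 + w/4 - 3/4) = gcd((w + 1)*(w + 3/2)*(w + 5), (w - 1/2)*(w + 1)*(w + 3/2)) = w^2 + 5*w/2 + 3/2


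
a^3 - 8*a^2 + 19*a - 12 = (a - 4)*(a - 3)*(a - 1)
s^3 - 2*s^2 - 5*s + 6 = (s - 3)*(s - 1)*(s + 2)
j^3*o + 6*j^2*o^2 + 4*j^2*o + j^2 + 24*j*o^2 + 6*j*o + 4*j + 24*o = (j + 4)*(j + 6*o)*(j*o + 1)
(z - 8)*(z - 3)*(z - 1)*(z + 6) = z^4 - 6*z^3 - 37*z^2 + 186*z - 144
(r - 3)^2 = r^2 - 6*r + 9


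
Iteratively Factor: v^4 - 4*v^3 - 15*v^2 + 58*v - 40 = (v - 1)*(v^3 - 3*v^2 - 18*v + 40) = (v - 5)*(v - 1)*(v^2 + 2*v - 8) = (v - 5)*(v - 2)*(v - 1)*(v + 4)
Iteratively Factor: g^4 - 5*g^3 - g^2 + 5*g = (g - 5)*(g^3 - g) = (g - 5)*(g + 1)*(g^2 - g) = (g - 5)*(g - 1)*(g + 1)*(g)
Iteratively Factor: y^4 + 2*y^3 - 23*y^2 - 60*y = (y)*(y^3 + 2*y^2 - 23*y - 60) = y*(y - 5)*(y^2 + 7*y + 12) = y*(y - 5)*(y + 4)*(y + 3)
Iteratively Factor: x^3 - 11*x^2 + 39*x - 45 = (x - 3)*(x^2 - 8*x + 15) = (x - 3)^2*(x - 5)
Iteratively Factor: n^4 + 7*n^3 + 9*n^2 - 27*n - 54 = (n + 3)*(n^3 + 4*n^2 - 3*n - 18) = (n + 3)^2*(n^2 + n - 6) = (n - 2)*(n + 3)^2*(n + 3)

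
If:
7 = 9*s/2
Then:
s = 14/9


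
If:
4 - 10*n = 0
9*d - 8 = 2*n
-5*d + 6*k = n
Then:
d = 44/45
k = 119/135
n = 2/5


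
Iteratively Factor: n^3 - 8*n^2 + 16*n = (n - 4)*(n^2 - 4*n) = (n - 4)^2*(n)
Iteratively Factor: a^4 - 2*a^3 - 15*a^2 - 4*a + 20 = (a + 2)*(a^3 - 4*a^2 - 7*a + 10) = (a - 5)*(a + 2)*(a^2 + a - 2) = (a - 5)*(a - 1)*(a + 2)*(a + 2)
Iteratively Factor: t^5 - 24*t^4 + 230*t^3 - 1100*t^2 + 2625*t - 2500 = (t - 5)*(t^4 - 19*t^3 + 135*t^2 - 425*t + 500) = (t - 5)^2*(t^3 - 14*t^2 + 65*t - 100) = (t - 5)^3*(t^2 - 9*t + 20) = (t - 5)^3*(t - 4)*(t - 5)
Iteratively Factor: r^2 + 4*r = (r)*(r + 4)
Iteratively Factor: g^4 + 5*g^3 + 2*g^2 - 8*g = (g + 4)*(g^3 + g^2 - 2*g) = g*(g + 4)*(g^2 + g - 2) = g*(g + 2)*(g + 4)*(g - 1)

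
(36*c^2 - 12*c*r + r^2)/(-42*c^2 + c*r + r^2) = (-6*c + r)/(7*c + r)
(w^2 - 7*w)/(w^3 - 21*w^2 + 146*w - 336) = w/(w^2 - 14*w + 48)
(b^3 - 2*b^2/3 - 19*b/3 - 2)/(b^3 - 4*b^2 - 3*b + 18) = (b + 1/3)/(b - 3)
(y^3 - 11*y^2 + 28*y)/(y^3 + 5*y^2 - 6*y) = (y^2 - 11*y + 28)/(y^2 + 5*y - 6)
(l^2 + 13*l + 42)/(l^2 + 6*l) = (l + 7)/l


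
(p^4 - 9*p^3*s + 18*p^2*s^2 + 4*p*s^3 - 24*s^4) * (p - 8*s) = p^5 - 17*p^4*s + 90*p^3*s^2 - 140*p^2*s^3 - 56*p*s^4 + 192*s^5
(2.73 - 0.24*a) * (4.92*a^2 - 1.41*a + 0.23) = -1.1808*a^3 + 13.77*a^2 - 3.9045*a + 0.6279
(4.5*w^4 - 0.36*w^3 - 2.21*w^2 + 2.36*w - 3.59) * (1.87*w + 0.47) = 8.415*w^5 + 1.4418*w^4 - 4.3019*w^3 + 3.3745*w^2 - 5.6041*w - 1.6873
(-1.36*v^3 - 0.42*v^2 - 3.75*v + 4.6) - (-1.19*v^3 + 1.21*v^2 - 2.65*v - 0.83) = -0.17*v^3 - 1.63*v^2 - 1.1*v + 5.43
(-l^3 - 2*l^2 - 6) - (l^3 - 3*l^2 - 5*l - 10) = -2*l^3 + l^2 + 5*l + 4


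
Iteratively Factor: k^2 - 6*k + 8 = (k - 2)*(k - 4)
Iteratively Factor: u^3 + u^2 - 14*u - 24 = (u + 2)*(u^2 - u - 12) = (u - 4)*(u + 2)*(u + 3)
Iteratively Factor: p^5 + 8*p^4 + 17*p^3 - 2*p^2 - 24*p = (p + 3)*(p^4 + 5*p^3 + 2*p^2 - 8*p) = (p - 1)*(p + 3)*(p^3 + 6*p^2 + 8*p) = p*(p - 1)*(p + 3)*(p^2 + 6*p + 8) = p*(p - 1)*(p + 2)*(p + 3)*(p + 4)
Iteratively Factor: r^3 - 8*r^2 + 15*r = (r)*(r^2 - 8*r + 15) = r*(r - 3)*(r - 5)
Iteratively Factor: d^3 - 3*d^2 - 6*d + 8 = (d - 4)*(d^2 + d - 2) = (d - 4)*(d - 1)*(d + 2)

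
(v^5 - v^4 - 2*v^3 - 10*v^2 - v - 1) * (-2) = -2*v^5 + 2*v^4 + 4*v^3 + 20*v^2 + 2*v + 2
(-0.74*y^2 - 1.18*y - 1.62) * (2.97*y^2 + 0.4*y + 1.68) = -2.1978*y^4 - 3.8006*y^3 - 6.5266*y^2 - 2.6304*y - 2.7216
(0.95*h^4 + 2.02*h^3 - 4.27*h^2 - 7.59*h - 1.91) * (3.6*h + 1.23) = 3.42*h^5 + 8.4405*h^4 - 12.8874*h^3 - 32.5761*h^2 - 16.2117*h - 2.3493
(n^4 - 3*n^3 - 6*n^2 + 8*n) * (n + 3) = n^5 - 15*n^3 - 10*n^2 + 24*n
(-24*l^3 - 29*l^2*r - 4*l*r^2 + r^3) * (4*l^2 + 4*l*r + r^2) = -96*l^5 - 212*l^4*r - 156*l^3*r^2 - 41*l^2*r^3 + r^5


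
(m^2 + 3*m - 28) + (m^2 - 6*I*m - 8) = 2*m^2 + 3*m - 6*I*m - 36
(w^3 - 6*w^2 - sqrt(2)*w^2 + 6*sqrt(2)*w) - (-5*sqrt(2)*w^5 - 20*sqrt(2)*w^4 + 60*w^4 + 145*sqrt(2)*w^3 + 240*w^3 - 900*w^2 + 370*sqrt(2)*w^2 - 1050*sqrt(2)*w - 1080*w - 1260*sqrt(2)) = 5*sqrt(2)*w^5 - 60*w^4 + 20*sqrt(2)*w^4 - 239*w^3 - 145*sqrt(2)*w^3 - 371*sqrt(2)*w^2 + 894*w^2 + 1080*w + 1056*sqrt(2)*w + 1260*sqrt(2)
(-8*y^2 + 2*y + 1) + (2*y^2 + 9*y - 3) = -6*y^2 + 11*y - 2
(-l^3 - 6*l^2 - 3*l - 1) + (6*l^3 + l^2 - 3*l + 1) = 5*l^3 - 5*l^2 - 6*l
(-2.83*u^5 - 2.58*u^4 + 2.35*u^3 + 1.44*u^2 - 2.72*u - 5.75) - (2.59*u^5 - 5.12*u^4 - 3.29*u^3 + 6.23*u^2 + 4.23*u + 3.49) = -5.42*u^5 + 2.54*u^4 + 5.64*u^3 - 4.79*u^2 - 6.95*u - 9.24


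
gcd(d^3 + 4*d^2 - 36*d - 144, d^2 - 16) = d + 4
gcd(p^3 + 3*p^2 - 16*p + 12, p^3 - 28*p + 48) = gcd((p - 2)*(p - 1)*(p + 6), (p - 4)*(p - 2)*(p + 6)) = p^2 + 4*p - 12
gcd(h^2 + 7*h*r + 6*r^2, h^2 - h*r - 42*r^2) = h + 6*r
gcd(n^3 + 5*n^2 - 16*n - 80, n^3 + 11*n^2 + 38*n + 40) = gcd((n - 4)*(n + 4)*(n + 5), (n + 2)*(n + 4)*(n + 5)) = n^2 + 9*n + 20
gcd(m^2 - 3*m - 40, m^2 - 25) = m + 5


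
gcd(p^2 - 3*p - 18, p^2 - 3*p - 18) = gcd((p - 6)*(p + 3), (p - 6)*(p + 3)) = p^2 - 3*p - 18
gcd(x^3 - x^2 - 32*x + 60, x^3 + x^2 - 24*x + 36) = x^2 + 4*x - 12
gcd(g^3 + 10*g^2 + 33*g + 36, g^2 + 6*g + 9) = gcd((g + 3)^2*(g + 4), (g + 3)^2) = g^2 + 6*g + 9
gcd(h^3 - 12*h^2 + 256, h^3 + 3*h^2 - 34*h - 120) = h + 4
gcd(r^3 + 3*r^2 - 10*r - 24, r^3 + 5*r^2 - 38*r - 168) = r + 4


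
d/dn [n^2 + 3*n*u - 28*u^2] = 2*n + 3*u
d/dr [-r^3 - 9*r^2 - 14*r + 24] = -3*r^2 - 18*r - 14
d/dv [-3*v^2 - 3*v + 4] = -6*v - 3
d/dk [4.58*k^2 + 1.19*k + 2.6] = 9.16*k + 1.19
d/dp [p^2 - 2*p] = 2*p - 2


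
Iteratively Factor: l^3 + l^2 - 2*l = (l - 1)*(l^2 + 2*l) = l*(l - 1)*(l + 2)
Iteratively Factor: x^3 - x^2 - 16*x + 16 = (x - 4)*(x^2 + 3*x - 4) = (x - 4)*(x - 1)*(x + 4)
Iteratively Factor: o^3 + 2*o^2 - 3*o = (o + 3)*(o^2 - o) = (o - 1)*(o + 3)*(o)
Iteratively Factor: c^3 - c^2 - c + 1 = (c - 1)*(c^2 - 1) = (c - 1)*(c + 1)*(c - 1)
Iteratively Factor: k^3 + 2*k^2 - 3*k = (k)*(k^2 + 2*k - 3) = k*(k - 1)*(k + 3)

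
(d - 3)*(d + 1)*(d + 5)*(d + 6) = d^4 + 9*d^3 + 5*d^2 - 93*d - 90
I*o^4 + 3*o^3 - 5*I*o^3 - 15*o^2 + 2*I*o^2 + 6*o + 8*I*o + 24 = (o - 4)*(o - 2)*(o - 3*I)*(I*o + I)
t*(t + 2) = t^2 + 2*t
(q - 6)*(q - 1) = q^2 - 7*q + 6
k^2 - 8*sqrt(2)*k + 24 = (k - 6*sqrt(2))*(k - 2*sqrt(2))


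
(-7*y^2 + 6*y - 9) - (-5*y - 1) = -7*y^2 + 11*y - 8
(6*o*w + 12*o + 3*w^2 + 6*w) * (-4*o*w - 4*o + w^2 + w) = -24*o^2*w^2 - 72*o^2*w - 48*o^2 - 6*o*w^3 - 18*o*w^2 - 12*o*w + 3*w^4 + 9*w^3 + 6*w^2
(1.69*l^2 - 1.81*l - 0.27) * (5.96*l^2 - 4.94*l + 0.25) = 10.0724*l^4 - 19.1362*l^3 + 7.7547*l^2 + 0.8813*l - 0.0675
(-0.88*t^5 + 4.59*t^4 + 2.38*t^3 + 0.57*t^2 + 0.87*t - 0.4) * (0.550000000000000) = -0.484*t^5 + 2.5245*t^4 + 1.309*t^3 + 0.3135*t^2 + 0.4785*t - 0.22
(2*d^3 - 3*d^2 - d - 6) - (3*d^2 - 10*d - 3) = 2*d^3 - 6*d^2 + 9*d - 3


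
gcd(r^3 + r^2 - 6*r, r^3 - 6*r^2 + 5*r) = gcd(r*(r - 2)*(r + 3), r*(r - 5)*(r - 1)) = r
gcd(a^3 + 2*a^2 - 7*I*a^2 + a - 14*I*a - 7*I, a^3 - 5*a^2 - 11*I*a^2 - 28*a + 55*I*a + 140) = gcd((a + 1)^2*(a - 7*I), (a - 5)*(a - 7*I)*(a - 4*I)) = a - 7*I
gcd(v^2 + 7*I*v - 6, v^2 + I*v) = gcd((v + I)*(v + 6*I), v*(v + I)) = v + I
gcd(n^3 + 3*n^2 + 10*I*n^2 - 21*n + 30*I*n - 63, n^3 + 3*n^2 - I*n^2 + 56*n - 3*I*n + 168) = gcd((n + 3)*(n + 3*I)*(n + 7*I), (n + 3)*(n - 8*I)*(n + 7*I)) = n^2 + n*(3 + 7*I) + 21*I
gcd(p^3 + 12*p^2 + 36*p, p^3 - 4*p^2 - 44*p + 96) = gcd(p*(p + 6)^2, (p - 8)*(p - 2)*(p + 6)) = p + 6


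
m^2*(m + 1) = m^3 + m^2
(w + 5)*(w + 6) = w^2 + 11*w + 30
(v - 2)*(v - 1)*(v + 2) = v^3 - v^2 - 4*v + 4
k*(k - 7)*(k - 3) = k^3 - 10*k^2 + 21*k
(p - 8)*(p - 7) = p^2 - 15*p + 56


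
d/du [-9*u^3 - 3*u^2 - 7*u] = -27*u^2 - 6*u - 7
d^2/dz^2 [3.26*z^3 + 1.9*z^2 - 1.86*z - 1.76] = 19.56*z + 3.8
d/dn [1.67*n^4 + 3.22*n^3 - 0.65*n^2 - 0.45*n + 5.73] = 6.68*n^3 + 9.66*n^2 - 1.3*n - 0.45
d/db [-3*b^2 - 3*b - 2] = -6*b - 3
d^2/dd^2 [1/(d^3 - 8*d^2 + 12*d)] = 2*(d*(8 - 3*d)*(d^2 - 8*d + 12) + (3*d^2 - 16*d + 12)^2)/(d^3*(d^2 - 8*d + 12)^3)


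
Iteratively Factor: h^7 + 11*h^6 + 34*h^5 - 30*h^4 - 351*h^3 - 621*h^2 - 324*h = (h + 3)*(h^6 + 8*h^5 + 10*h^4 - 60*h^3 - 171*h^2 - 108*h) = (h - 3)*(h + 3)*(h^5 + 11*h^4 + 43*h^3 + 69*h^2 + 36*h) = (h - 3)*(h + 3)^2*(h^4 + 8*h^3 + 19*h^2 + 12*h) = (h - 3)*(h + 1)*(h + 3)^2*(h^3 + 7*h^2 + 12*h) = h*(h - 3)*(h + 1)*(h + 3)^2*(h^2 + 7*h + 12) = h*(h - 3)*(h + 1)*(h + 3)^2*(h + 4)*(h + 3)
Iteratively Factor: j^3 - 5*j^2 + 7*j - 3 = (j - 1)*(j^2 - 4*j + 3) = (j - 3)*(j - 1)*(j - 1)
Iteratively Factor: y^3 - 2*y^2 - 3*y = (y)*(y^2 - 2*y - 3) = y*(y + 1)*(y - 3)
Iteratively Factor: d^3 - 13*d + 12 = (d + 4)*(d^2 - 4*d + 3) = (d - 1)*(d + 4)*(d - 3)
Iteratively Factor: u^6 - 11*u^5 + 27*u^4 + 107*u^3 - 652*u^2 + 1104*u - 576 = (u - 3)*(u^5 - 8*u^4 + 3*u^3 + 116*u^2 - 304*u + 192) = (u - 4)*(u - 3)*(u^4 - 4*u^3 - 13*u^2 + 64*u - 48) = (u - 4)*(u - 3)^2*(u^3 - u^2 - 16*u + 16) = (u - 4)*(u - 3)^2*(u + 4)*(u^2 - 5*u + 4) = (u - 4)^2*(u - 3)^2*(u + 4)*(u - 1)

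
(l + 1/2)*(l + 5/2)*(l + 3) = l^3 + 6*l^2 + 41*l/4 + 15/4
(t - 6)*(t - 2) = t^2 - 8*t + 12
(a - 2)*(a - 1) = a^2 - 3*a + 2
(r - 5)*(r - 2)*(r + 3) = r^3 - 4*r^2 - 11*r + 30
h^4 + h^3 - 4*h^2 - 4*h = h*(h - 2)*(h + 1)*(h + 2)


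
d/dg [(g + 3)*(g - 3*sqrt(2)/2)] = 2*g - 3*sqrt(2)/2 + 3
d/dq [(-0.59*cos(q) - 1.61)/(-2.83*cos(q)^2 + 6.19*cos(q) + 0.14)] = (1.6697*cos(q)^2 + 9.1126*cos(q) - 9.8833)*sin(q)/(8.0089*cos(q)^4 - 35.0354*cos(q)^3 + 37.5237*cos(q)^2 + 1.7332*cos(q) + 0.0196)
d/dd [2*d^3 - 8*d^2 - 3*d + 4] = 6*d^2 - 16*d - 3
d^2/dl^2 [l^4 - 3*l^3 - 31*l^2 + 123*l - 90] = 12*l^2 - 18*l - 62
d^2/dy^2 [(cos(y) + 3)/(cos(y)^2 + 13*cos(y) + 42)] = (-9*(1 - cos(2*y))^2*cos(y) + (1 - cos(2*y))^2 - 163*cos(y) + 1126*cos(2*y) + 129*cos(3*y) + 2*cos(5*y) - 198)/(4*(cos(y) + 6)^3*(cos(y) + 7)^3)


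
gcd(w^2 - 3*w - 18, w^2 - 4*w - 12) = w - 6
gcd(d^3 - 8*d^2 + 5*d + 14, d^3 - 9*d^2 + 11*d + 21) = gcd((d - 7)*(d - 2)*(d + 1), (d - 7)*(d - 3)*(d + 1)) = d^2 - 6*d - 7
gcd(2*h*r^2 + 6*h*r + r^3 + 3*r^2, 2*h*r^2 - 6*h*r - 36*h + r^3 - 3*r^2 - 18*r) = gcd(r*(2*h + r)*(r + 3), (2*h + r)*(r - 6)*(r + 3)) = 2*h*r + 6*h + r^2 + 3*r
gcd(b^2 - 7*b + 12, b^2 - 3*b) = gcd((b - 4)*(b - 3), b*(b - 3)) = b - 3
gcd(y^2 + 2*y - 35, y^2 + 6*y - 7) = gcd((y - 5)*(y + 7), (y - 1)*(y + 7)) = y + 7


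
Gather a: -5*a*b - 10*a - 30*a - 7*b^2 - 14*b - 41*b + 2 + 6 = a*(-5*b - 40) - 7*b^2 - 55*b + 8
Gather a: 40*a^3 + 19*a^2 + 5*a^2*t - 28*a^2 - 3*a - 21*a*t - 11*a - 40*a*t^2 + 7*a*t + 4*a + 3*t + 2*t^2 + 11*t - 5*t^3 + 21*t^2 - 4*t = 40*a^3 + a^2*(5*t - 9) + a*(-40*t^2 - 14*t - 10) - 5*t^3 + 23*t^2 + 10*t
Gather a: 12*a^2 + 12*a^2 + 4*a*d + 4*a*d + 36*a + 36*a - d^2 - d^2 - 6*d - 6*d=24*a^2 + a*(8*d + 72) - 2*d^2 - 12*d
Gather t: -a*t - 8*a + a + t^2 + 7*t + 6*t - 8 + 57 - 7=-7*a + t^2 + t*(13 - a) + 42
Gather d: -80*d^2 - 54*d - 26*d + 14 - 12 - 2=-80*d^2 - 80*d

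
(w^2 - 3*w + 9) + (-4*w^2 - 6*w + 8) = -3*w^2 - 9*w + 17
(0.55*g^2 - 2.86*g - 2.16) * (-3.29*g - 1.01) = -1.8095*g^3 + 8.8539*g^2 + 9.995*g + 2.1816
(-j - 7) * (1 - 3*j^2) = 3*j^3 + 21*j^2 - j - 7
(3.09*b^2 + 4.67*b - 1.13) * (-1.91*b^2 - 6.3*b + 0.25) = -5.9019*b^4 - 28.3867*b^3 - 26.4902*b^2 + 8.2865*b - 0.2825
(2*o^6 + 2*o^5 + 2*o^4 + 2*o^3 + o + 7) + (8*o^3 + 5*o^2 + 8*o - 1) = 2*o^6 + 2*o^5 + 2*o^4 + 10*o^3 + 5*o^2 + 9*o + 6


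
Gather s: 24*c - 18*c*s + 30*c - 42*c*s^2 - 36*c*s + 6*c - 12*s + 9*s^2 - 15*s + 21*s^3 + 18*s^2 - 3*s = 60*c + 21*s^3 + s^2*(27 - 42*c) + s*(-54*c - 30)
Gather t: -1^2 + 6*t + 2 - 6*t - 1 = 0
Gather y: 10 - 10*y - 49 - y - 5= -11*y - 44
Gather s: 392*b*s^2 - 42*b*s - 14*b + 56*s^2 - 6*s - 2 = -14*b + s^2*(392*b + 56) + s*(-42*b - 6) - 2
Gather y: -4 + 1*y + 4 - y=0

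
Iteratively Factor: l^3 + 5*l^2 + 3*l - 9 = (l - 1)*(l^2 + 6*l + 9) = (l - 1)*(l + 3)*(l + 3)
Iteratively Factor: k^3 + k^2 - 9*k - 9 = (k + 1)*(k^2 - 9) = (k - 3)*(k + 1)*(k + 3)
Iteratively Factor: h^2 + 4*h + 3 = (h + 3)*(h + 1)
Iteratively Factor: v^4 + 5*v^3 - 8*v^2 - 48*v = (v - 3)*(v^3 + 8*v^2 + 16*v) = v*(v - 3)*(v^2 + 8*v + 16) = v*(v - 3)*(v + 4)*(v + 4)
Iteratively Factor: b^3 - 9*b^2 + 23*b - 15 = (b - 3)*(b^2 - 6*b + 5) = (b - 5)*(b - 3)*(b - 1)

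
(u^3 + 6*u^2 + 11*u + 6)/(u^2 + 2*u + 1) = (u^2 + 5*u + 6)/(u + 1)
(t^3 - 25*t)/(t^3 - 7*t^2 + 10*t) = (t + 5)/(t - 2)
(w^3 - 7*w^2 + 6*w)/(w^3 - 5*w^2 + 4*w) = (w - 6)/(w - 4)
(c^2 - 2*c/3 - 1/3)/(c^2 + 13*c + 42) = (3*c^2 - 2*c - 1)/(3*(c^2 + 13*c + 42))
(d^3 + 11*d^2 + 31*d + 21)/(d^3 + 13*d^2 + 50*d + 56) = (d^2 + 4*d + 3)/(d^2 + 6*d + 8)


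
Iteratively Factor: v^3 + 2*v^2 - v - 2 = (v - 1)*(v^2 + 3*v + 2) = (v - 1)*(v + 1)*(v + 2)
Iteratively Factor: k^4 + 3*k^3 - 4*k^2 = (k)*(k^3 + 3*k^2 - 4*k) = k^2*(k^2 + 3*k - 4) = k^2*(k + 4)*(k - 1)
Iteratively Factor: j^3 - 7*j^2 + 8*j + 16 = (j - 4)*(j^2 - 3*j - 4) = (j - 4)^2*(j + 1)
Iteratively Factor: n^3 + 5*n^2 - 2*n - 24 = (n + 3)*(n^2 + 2*n - 8) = (n + 3)*(n + 4)*(n - 2)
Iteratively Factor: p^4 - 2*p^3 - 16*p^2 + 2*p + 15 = (p + 3)*(p^3 - 5*p^2 - p + 5) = (p + 1)*(p + 3)*(p^2 - 6*p + 5) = (p - 1)*(p + 1)*(p + 3)*(p - 5)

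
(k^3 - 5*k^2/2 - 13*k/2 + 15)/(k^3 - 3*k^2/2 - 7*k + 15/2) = (k - 2)/(k - 1)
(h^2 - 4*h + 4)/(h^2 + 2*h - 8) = (h - 2)/(h + 4)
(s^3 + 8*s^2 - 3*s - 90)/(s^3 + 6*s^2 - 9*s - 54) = (s + 5)/(s + 3)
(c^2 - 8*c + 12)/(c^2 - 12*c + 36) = (c - 2)/(c - 6)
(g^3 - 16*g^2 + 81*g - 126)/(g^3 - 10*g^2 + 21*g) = (g - 6)/g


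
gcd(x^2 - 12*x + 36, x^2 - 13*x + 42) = x - 6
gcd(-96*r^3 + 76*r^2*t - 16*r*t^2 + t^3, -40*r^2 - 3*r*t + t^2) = 8*r - t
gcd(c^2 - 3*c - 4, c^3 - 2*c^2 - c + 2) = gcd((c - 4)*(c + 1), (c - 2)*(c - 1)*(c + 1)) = c + 1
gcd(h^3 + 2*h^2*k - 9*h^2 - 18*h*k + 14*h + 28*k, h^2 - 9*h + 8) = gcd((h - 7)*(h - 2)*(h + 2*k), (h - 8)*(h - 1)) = 1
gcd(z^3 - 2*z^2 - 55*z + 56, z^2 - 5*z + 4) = z - 1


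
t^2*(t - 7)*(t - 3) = t^4 - 10*t^3 + 21*t^2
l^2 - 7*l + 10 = (l - 5)*(l - 2)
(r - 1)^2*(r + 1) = r^3 - r^2 - r + 1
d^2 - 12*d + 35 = (d - 7)*(d - 5)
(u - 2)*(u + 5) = u^2 + 3*u - 10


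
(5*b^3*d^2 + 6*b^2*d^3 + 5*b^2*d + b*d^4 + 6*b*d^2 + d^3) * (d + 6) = 5*b^3*d^3 + 30*b^3*d^2 + 6*b^2*d^4 + 36*b^2*d^3 + 5*b^2*d^2 + 30*b^2*d + b*d^5 + 6*b*d^4 + 6*b*d^3 + 36*b*d^2 + d^4 + 6*d^3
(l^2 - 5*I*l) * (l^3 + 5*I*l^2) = l^5 + 25*l^3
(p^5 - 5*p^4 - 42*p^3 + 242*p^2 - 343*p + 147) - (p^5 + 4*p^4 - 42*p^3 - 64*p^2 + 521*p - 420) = -9*p^4 + 306*p^2 - 864*p + 567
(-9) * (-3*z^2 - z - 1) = 27*z^2 + 9*z + 9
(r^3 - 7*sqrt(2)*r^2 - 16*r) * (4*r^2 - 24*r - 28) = 4*r^5 - 28*sqrt(2)*r^4 - 24*r^4 - 92*r^3 + 168*sqrt(2)*r^3 + 196*sqrt(2)*r^2 + 384*r^2 + 448*r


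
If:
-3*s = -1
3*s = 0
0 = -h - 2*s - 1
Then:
No Solution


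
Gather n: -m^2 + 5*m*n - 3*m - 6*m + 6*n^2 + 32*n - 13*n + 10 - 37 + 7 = -m^2 - 9*m + 6*n^2 + n*(5*m + 19) - 20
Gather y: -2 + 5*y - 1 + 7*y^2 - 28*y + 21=7*y^2 - 23*y + 18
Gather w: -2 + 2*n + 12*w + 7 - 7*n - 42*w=-5*n - 30*w + 5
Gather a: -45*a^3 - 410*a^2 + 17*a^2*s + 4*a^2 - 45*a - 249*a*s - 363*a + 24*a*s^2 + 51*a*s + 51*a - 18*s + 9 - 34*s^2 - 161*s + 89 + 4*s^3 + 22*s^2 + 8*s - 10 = -45*a^3 + a^2*(17*s - 406) + a*(24*s^2 - 198*s - 357) + 4*s^3 - 12*s^2 - 171*s + 88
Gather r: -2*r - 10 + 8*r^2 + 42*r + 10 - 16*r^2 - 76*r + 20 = -8*r^2 - 36*r + 20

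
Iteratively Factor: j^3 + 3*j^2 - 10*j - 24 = (j - 3)*(j^2 + 6*j + 8) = (j - 3)*(j + 4)*(j + 2)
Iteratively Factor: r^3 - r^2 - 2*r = (r + 1)*(r^2 - 2*r) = (r - 2)*(r + 1)*(r)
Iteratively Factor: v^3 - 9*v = (v + 3)*(v^2 - 3*v) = v*(v + 3)*(v - 3)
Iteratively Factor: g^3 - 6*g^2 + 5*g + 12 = (g - 3)*(g^2 - 3*g - 4) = (g - 4)*(g - 3)*(g + 1)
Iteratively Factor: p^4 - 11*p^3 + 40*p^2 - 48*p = (p)*(p^3 - 11*p^2 + 40*p - 48) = p*(p - 4)*(p^2 - 7*p + 12) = p*(p - 4)^2*(p - 3)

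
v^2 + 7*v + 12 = (v + 3)*(v + 4)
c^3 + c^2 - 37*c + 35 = (c - 5)*(c - 1)*(c + 7)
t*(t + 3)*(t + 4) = t^3 + 7*t^2 + 12*t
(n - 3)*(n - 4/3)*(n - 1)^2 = n^4 - 19*n^3/3 + 41*n^2/3 - 37*n/3 + 4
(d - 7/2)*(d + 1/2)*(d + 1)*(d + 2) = d^4 - 35*d^2/4 - 45*d/4 - 7/2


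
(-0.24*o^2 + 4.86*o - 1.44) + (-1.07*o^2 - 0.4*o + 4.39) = -1.31*o^2 + 4.46*o + 2.95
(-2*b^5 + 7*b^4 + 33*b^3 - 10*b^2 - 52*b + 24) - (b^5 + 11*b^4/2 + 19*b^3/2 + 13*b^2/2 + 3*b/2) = -3*b^5 + 3*b^4/2 + 47*b^3/2 - 33*b^2/2 - 107*b/2 + 24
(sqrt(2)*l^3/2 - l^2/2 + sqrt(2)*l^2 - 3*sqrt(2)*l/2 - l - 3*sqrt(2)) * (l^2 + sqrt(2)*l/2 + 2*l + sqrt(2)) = sqrt(2)*l^5/2 + 2*sqrt(2)*l^4 + sqrt(2)*l^3/4 - 7*sqrt(2)*l^2 - 3*l^2/2 - 7*sqrt(2)*l - 6*l - 6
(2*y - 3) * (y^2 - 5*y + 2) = 2*y^3 - 13*y^2 + 19*y - 6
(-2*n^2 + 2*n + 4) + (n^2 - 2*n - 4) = -n^2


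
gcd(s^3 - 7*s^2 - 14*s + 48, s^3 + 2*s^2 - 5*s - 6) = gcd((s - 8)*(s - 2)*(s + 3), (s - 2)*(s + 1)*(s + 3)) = s^2 + s - 6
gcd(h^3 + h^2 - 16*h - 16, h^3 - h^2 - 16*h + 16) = h^2 - 16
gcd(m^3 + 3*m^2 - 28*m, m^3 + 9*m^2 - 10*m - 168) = m^2 + 3*m - 28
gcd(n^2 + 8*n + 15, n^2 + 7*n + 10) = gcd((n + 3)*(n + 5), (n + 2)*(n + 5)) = n + 5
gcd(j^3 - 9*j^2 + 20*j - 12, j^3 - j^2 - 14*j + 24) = j - 2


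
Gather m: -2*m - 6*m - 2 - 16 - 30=-8*m - 48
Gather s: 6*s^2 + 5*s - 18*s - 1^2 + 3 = 6*s^2 - 13*s + 2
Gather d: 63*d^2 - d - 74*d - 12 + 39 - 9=63*d^2 - 75*d + 18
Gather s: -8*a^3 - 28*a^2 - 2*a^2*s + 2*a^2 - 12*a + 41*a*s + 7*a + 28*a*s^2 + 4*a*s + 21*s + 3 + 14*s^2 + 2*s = -8*a^3 - 26*a^2 - 5*a + s^2*(28*a + 14) + s*(-2*a^2 + 45*a + 23) + 3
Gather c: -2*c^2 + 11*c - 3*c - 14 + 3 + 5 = -2*c^2 + 8*c - 6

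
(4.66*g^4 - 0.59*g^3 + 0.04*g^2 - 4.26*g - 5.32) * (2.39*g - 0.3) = 11.1374*g^5 - 2.8081*g^4 + 0.2726*g^3 - 10.1934*g^2 - 11.4368*g + 1.596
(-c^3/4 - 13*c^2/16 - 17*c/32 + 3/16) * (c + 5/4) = -c^4/4 - 9*c^3/8 - 99*c^2/64 - 61*c/128 + 15/64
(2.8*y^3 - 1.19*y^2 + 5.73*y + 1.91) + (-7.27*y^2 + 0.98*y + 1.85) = 2.8*y^3 - 8.46*y^2 + 6.71*y + 3.76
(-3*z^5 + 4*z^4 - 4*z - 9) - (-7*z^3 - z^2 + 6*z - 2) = -3*z^5 + 4*z^4 + 7*z^3 + z^2 - 10*z - 7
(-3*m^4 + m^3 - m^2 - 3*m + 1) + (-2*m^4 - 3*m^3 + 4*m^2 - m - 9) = -5*m^4 - 2*m^3 + 3*m^2 - 4*m - 8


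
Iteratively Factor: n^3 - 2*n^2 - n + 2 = (n - 2)*(n^2 - 1) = (n - 2)*(n - 1)*(n + 1)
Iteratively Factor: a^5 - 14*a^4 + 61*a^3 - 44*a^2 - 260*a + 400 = (a - 5)*(a^4 - 9*a^3 + 16*a^2 + 36*a - 80) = (a - 5)*(a + 2)*(a^3 - 11*a^2 + 38*a - 40) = (a - 5)^2*(a + 2)*(a^2 - 6*a + 8) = (a - 5)^2*(a - 4)*(a + 2)*(a - 2)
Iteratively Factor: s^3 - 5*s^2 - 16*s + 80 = (s - 4)*(s^2 - s - 20) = (s - 5)*(s - 4)*(s + 4)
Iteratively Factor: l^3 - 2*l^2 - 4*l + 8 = (l - 2)*(l^2 - 4) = (l - 2)^2*(l + 2)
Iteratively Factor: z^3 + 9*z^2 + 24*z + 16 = (z + 1)*(z^2 + 8*z + 16) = (z + 1)*(z + 4)*(z + 4)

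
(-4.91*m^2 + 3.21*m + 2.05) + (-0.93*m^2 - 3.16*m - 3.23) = -5.84*m^2 + 0.0499999999999998*m - 1.18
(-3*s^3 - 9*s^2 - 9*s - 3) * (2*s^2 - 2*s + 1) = -6*s^5 - 12*s^4 - 3*s^3 + 3*s^2 - 3*s - 3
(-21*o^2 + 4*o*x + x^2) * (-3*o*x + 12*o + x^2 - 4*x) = 63*o^3*x - 252*o^3 - 33*o^2*x^2 + 132*o^2*x + o*x^3 - 4*o*x^2 + x^4 - 4*x^3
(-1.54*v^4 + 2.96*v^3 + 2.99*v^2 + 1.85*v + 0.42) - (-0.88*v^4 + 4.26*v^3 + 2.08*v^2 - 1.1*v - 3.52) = -0.66*v^4 - 1.3*v^3 + 0.91*v^2 + 2.95*v + 3.94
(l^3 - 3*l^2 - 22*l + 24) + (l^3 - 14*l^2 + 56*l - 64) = 2*l^3 - 17*l^2 + 34*l - 40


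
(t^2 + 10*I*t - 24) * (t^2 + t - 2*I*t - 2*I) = t^4 + t^3 + 8*I*t^3 - 4*t^2 + 8*I*t^2 - 4*t + 48*I*t + 48*I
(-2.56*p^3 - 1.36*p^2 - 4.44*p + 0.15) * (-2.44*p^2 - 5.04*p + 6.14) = 6.2464*p^5 + 16.2208*p^4 + 1.9696*p^3 + 13.6612*p^2 - 28.0176*p + 0.921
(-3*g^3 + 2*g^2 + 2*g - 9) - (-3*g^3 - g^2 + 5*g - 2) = 3*g^2 - 3*g - 7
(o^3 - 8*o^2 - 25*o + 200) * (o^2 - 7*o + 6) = o^5 - 15*o^4 + 37*o^3 + 327*o^2 - 1550*o + 1200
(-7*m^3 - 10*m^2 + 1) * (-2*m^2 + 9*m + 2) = 14*m^5 - 43*m^4 - 104*m^3 - 22*m^2 + 9*m + 2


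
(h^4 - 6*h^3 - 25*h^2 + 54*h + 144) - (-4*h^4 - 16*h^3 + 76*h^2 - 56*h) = 5*h^4 + 10*h^3 - 101*h^2 + 110*h + 144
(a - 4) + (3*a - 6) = 4*a - 10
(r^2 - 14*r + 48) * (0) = 0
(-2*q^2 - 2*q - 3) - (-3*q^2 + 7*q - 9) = q^2 - 9*q + 6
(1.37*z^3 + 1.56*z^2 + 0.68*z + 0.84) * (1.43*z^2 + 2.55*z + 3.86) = 1.9591*z^5 + 5.7243*z^4 + 10.2386*z^3 + 8.9568*z^2 + 4.7668*z + 3.2424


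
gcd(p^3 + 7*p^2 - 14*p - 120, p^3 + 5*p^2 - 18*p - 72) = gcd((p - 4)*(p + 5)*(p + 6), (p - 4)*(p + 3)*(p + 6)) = p^2 + 2*p - 24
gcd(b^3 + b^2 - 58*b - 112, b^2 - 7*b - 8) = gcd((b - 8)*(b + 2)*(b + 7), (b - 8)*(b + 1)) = b - 8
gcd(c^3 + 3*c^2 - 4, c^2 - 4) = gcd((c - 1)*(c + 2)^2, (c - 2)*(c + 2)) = c + 2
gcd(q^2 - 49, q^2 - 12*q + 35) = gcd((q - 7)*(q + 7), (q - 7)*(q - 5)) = q - 7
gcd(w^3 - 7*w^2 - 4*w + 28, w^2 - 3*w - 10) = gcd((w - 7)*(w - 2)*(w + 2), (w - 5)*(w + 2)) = w + 2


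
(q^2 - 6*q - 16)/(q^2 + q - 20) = (q^2 - 6*q - 16)/(q^2 + q - 20)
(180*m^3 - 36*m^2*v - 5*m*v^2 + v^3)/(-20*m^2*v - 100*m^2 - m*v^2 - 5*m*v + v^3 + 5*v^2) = (-36*m^2 + v^2)/(4*m*v + 20*m + v^2 + 5*v)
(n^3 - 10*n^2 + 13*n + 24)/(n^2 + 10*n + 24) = (n^3 - 10*n^2 + 13*n + 24)/(n^2 + 10*n + 24)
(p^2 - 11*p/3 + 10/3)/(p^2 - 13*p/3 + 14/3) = (3*p - 5)/(3*p - 7)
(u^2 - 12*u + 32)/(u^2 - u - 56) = (u - 4)/(u + 7)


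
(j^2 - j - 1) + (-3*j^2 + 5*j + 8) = -2*j^2 + 4*j + 7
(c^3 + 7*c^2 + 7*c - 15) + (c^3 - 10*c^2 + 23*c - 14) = 2*c^3 - 3*c^2 + 30*c - 29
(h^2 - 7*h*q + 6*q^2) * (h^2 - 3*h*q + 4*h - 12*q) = h^4 - 10*h^3*q + 4*h^3 + 27*h^2*q^2 - 40*h^2*q - 18*h*q^3 + 108*h*q^2 - 72*q^3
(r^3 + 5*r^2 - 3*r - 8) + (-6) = r^3 + 5*r^2 - 3*r - 14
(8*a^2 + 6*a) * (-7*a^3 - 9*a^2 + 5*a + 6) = -56*a^5 - 114*a^4 - 14*a^3 + 78*a^2 + 36*a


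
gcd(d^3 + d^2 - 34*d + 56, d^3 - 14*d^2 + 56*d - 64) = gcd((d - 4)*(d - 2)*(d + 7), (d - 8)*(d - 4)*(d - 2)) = d^2 - 6*d + 8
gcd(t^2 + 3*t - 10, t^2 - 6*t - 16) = 1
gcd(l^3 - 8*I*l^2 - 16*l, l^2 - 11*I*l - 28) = l - 4*I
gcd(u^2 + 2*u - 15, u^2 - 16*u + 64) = 1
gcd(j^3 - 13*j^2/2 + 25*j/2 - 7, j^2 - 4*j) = 1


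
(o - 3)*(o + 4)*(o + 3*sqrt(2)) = o^3 + o^2 + 3*sqrt(2)*o^2 - 12*o + 3*sqrt(2)*o - 36*sqrt(2)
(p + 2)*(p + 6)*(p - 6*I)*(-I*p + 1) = -I*p^4 - 5*p^3 - 8*I*p^3 - 40*p^2 - 18*I*p^2 - 60*p - 48*I*p - 72*I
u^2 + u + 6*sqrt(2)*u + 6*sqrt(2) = (u + 1)*(u + 6*sqrt(2))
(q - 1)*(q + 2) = q^2 + q - 2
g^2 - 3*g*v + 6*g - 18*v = (g + 6)*(g - 3*v)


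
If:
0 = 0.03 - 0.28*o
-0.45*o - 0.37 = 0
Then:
No Solution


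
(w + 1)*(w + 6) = w^2 + 7*w + 6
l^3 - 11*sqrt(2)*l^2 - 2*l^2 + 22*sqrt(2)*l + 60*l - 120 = (l - 2)*(l - 6*sqrt(2))*(l - 5*sqrt(2))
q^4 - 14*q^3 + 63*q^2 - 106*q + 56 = (q - 7)*(q - 4)*(q - 2)*(q - 1)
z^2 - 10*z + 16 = (z - 8)*(z - 2)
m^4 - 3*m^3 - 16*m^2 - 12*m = m*(m - 6)*(m + 1)*(m + 2)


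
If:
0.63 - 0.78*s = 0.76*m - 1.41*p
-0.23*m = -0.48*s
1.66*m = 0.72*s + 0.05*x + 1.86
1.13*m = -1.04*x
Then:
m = 1.36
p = 0.65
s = 0.65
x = -1.48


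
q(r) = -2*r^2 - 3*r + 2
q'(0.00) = -3.00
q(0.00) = 2.00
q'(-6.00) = 21.00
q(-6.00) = -52.00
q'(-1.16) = 1.64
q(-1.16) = 2.79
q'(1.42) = -8.68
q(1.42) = -6.29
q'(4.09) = -19.36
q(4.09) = -43.73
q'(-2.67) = 7.68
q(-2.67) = -4.25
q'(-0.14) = -2.44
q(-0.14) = 2.38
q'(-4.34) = 14.36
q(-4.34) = -22.65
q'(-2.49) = 6.96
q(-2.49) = -2.93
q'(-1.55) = 3.20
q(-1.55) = 1.84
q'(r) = -4*r - 3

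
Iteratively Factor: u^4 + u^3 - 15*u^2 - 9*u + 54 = (u - 3)*(u^3 + 4*u^2 - 3*u - 18) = (u - 3)*(u - 2)*(u^2 + 6*u + 9) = (u - 3)*(u - 2)*(u + 3)*(u + 3)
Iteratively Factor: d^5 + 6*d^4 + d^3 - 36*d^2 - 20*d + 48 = (d - 1)*(d^4 + 7*d^3 + 8*d^2 - 28*d - 48) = (d - 2)*(d - 1)*(d^3 + 9*d^2 + 26*d + 24) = (d - 2)*(d - 1)*(d + 4)*(d^2 + 5*d + 6) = (d - 2)*(d - 1)*(d + 3)*(d + 4)*(d + 2)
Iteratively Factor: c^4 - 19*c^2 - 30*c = (c + 2)*(c^3 - 2*c^2 - 15*c) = c*(c + 2)*(c^2 - 2*c - 15) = c*(c - 5)*(c + 2)*(c + 3)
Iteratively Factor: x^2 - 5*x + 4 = (x - 1)*(x - 4)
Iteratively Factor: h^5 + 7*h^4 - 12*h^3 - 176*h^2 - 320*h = (h - 5)*(h^4 + 12*h^3 + 48*h^2 + 64*h) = (h - 5)*(h + 4)*(h^3 + 8*h^2 + 16*h) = (h - 5)*(h + 4)^2*(h^2 + 4*h) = (h - 5)*(h + 4)^3*(h)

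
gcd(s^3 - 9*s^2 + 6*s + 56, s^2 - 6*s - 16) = s + 2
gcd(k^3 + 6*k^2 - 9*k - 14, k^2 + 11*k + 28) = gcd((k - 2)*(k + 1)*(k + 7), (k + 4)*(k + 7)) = k + 7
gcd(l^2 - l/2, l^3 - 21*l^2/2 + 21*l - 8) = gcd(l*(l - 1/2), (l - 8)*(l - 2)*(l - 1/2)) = l - 1/2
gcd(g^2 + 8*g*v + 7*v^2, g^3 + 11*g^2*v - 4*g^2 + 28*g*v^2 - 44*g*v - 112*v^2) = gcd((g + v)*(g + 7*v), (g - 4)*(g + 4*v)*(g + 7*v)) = g + 7*v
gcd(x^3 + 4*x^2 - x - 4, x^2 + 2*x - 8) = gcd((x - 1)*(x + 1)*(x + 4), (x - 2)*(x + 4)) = x + 4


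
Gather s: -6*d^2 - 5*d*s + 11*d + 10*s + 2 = -6*d^2 + 11*d + s*(10 - 5*d) + 2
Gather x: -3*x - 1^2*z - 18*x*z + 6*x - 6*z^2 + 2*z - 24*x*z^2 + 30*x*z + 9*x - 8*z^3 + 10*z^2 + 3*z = x*(-24*z^2 + 12*z + 12) - 8*z^3 + 4*z^2 + 4*z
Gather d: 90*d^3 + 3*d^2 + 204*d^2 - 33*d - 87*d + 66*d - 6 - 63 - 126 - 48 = 90*d^3 + 207*d^2 - 54*d - 243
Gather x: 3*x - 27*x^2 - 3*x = -27*x^2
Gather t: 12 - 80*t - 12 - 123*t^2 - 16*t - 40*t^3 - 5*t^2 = -40*t^3 - 128*t^2 - 96*t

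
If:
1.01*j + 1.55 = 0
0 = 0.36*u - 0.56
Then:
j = -1.53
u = 1.56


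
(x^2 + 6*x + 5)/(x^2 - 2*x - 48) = (x^2 + 6*x + 5)/(x^2 - 2*x - 48)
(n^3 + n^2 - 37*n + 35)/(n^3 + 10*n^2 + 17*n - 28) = (n - 5)/(n + 4)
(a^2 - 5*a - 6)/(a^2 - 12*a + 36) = (a + 1)/(a - 6)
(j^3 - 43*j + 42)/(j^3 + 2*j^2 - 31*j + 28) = (j - 6)/(j - 4)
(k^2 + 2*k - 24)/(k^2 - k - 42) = (k - 4)/(k - 7)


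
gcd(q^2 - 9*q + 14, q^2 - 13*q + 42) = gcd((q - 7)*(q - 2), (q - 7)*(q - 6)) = q - 7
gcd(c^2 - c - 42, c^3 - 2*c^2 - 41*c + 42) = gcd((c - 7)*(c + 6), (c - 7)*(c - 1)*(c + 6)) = c^2 - c - 42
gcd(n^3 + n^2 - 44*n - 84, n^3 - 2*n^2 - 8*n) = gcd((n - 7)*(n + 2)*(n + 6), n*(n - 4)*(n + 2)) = n + 2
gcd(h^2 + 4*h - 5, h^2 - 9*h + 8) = h - 1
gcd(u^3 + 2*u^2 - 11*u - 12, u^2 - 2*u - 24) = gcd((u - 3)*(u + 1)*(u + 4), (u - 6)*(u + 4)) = u + 4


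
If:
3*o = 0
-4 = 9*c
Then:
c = -4/9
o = 0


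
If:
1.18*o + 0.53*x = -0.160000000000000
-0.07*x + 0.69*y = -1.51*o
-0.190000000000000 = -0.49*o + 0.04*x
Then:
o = 0.31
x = -0.99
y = -0.77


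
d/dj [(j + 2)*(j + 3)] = 2*j + 5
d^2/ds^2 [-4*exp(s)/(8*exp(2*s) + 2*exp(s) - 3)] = (-256*exp(4*s) + 64*exp(3*s) - 576*exp(2*s) - 24*exp(s) - 36)*exp(s)/(512*exp(6*s) + 384*exp(5*s) - 480*exp(4*s) - 280*exp(3*s) + 180*exp(2*s) + 54*exp(s) - 27)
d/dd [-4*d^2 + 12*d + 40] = 12 - 8*d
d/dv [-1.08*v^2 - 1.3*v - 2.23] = -2.16*v - 1.3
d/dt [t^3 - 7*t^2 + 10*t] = 3*t^2 - 14*t + 10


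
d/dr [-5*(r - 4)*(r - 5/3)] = 85/3 - 10*r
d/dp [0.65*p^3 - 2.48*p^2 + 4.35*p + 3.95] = 1.95*p^2 - 4.96*p + 4.35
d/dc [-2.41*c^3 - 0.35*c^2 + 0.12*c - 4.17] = -7.23*c^2 - 0.7*c + 0.12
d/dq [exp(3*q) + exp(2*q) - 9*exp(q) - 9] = (3*exp(2*q) + 2*exp(q) - 9)*exp(q)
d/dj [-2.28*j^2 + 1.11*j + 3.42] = 1.11 - 4.56*j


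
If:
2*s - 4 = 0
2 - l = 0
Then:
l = 2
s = 2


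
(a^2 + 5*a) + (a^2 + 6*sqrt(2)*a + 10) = 2*a^2 + 5*a + 6*sqrt(2)*a + 10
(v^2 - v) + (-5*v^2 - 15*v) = -4*v^2 - 16*v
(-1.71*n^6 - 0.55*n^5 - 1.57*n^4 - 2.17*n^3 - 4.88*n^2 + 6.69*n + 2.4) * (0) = 0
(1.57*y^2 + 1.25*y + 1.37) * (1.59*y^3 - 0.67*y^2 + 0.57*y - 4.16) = 2.4963*y^5 + 0.9356*y^4 + 2.2357*y^3 - 6.7366*y^2 - 4.4191*y - 5.6992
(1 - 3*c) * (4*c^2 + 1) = -12*c^3 + 4*c^2 - 3*c + 1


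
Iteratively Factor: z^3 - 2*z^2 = (z - 2)*(z^2) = z*(z - 2)*(z)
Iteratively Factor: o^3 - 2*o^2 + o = (o - 1)*(o^2 - o) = (o - 1)^2*(o)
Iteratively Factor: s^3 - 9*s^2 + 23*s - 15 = (s - 5)*(s^2 - 4*s + 3) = (s - 5)*(s - 1)*(s - 3)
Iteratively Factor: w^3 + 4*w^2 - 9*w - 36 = (w + 4)*(w^2 - 9) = (w + 3)*(w + 4)*(w - 3)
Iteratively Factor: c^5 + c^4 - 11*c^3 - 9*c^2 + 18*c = (c)*(c^4 + c^3 - 11*c^2 - 9*c + 18) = c*(c - 3)*(c^3 + 4*c^2 + c - 6) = c*(c - 3)*(c - 1)*(c^2 + 5*c + 6) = c*(c - 3)*(c - 1)*(c + 2)*(c + 3)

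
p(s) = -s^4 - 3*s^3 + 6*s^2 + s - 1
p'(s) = -4*s^3 - 9*s^2 + 12*s + 1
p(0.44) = 0.31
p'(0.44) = 4.20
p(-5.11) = -130.98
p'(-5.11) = 238.40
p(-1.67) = 20.26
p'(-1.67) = -25.51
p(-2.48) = 41.35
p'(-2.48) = -23.10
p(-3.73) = 40.86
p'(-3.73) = 38.60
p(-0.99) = 5.84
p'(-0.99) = -15.82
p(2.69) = -65.65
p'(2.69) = -109.71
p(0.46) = 0.39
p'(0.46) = 4.23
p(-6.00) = -439.00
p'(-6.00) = 469.00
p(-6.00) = -439.00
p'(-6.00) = 469.00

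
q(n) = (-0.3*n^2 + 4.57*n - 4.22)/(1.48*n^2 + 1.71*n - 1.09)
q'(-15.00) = -0.02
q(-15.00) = -0.46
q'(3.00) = -0.08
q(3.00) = 0.39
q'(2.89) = -0.08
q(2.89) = 0.40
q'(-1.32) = -47.07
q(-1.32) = 14.02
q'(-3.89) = -0.74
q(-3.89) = -1.81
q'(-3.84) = -0.77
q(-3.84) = -1.85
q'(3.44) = -0.08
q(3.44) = 0.36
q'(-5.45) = -0.25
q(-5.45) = -1.13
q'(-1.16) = -19.48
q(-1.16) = 9.17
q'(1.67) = 0.11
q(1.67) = 0.44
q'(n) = (4.57 - 0.6*n)/(1.48*n^2 + 1.71*n - 1.09) + (-2.96*n - 1.71)*(-0.3*n^2 + 4.57*n - 4.22)/(1.48*n^2 + 1.71*n - 1.09)^2 = (-7.2766*n^2 + 13.1452*n + 2.2349)/(2.1904*n^4 + 5.0616*n^3 - 0.302300000000001*n^2 - 3.7278*n + 1.1881)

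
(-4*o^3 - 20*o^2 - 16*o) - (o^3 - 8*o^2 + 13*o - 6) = -5*o^3 - 12*o^2 - 29*o + 6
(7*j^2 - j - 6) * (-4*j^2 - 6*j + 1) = -28*j^4 - 38*j^3 + 37*j^2 + 35*j - 6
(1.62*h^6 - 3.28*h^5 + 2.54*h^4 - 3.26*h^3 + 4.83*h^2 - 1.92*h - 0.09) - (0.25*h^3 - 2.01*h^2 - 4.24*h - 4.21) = 1.62*h^6 - 3.28*h^5 + 2.54*h^4 - 3.51*h^3 + 6.84*h^2 + 2.32*h + 4.12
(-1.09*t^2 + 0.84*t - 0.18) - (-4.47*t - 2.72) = -1.09*t^2 + 5.31*t + 2.54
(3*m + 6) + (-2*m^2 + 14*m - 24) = -2*m^2 + 17*m - 18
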